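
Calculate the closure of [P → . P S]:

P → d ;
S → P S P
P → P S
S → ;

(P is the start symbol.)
{ [P → . P S], [P → . d ;] }

Start with: [P → . P S]
  [P → . P S] has the dot before P: add [P → . d ;]
No further items can be added.

CLOSURE = { [P → . P S], [P → . d ;] }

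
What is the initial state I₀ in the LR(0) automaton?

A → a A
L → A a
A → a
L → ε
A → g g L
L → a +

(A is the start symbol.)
{ [A → . a A], [A → . a], [A → . g g L], [A' → . A] }

First, augment the grammar with A' → A
I₀ = CLOSURE({ [A' → . A] }):
  [A' → . A] has the dot before A: add [A → . a A], [A → . a], [A → . g g L]
No further items can be added.

I₀ = { [A → . a A], [A → . a], [A → . g g L], [A' → . A] }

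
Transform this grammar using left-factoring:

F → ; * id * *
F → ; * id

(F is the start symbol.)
F → ; * id F'
F' → * *
F' → ε

Left-factoring transforms A → αβ₁ | αβ₂ into A → αA' and A' → β₁ | β₂
(α is the longest common prefix among the alternatives). Repeat until
no nonterminal has two alternatives with a common prefix.

Round 1: F has alternatives sharing prefix '; * id'. Introduce F': F → ; * id F'
  Add: F' → * *
  Add: F' → ε

No remaining common prefixes — done.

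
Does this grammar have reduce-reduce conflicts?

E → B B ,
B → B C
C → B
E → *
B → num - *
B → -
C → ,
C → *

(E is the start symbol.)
Yes — I12: [C → , .] vs [E → B B , .]

A reduce-reduce conflict occurs when an LR(0) state has two complete items [A → α .] and [B → β .] — both call for a reduction, and with no lookahead the parser cannot choose between them.

Augment with E' → E and build the canonical LR(0) collection (I0 = CLOSURE({[E' → . E]}), then GOTO on every symbol after a dot until no new states appear). It has 14 states:
  I0: { [B → . -], [B → . B C], [B → . num - *], [E → . *], [E → . B B ,], [E' → . E] }  — shift
  I1: { [E → * .] }  — reduce
  I2: { [B → - .] }  — reduce
  I3: { [B → . -], [B → . B C], [B → . num - *], [B → B . C], [C → . *], [C → . ,], [C → . B], [E → B . B ,] }  — shift
  I4: { [E' → E .] }  — accept
  I5: { [B → num . - *] }  — shift
  I6: { [B → num - . *] }  — shift
  I7: { [B → num - * .] }  — reduce
  I8: { [C → * .] }  — reduce
  I9: { [C → , .] }  — reduce
  I10: { [B → . -], [B → . B C], [B → . num - *], [B → B . C], [C → . *], [C → . ,], [C → . B], [C → B .], [E → B B . ,] }  — shift, reduce
  I11: { [B → B C .] }  — reduce
  I12: { [C → , .], [E → B B , .] }  — 2 reduces
  I13: { [B → . -], [B → . B C], [B → . num - *], [B → B . C], [C → . *], [C → . ,], [C → . B], [C → B .] }  — shift, reduce

I12 contains complete items [C → , .], [E → B B , .] — reduce-reduce conflict.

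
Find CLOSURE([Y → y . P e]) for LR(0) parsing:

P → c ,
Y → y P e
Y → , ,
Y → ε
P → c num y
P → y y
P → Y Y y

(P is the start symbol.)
{ [P → . Y Y y], [P → . c ,], [P → . c num y], [P → . y y], [Y → . , ,], [Y → . y P e], [Y → .], [Y → y . P e] }

To compute CLOSURE, for each item [A → α.Bβ] where B is a non-terminal, add [B → .γ] for all productions B → γ; repeat for the newly added items until nothing changes.

Start with: [Y → y . P e]
  [Y → y . P e] has the dot before P: add [P → . c ,], [P → . c num y], [P → . y y], [P → . Y Y y]
  [P → . Y Y y] has the dot before Y: add [Y → . y P e], [Y → . , ,], [Y → .]
No further items can be added.

CLOSURE = { [P → . Y Y y], [P → . c ,], [P → . c num y], [P → . y y], [Y → . , ,], [Y → . y P e], [Y → .], [Y → y . P e] }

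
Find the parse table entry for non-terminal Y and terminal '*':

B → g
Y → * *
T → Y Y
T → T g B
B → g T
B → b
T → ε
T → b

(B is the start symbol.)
Y → * *

To find M[Y, '*'], we find productions for Y where '*' is in the predict set (PREDICT(N → α) = (FIRST(α) \ {ε}) ∪ (FOLLOW(N) if α ⇒* ε)).

Y → * *: PREDICT = { '*' }
  '*' is in predict set, so this production goes in M[Y, '*']

M[Y, '*'] = Y → * *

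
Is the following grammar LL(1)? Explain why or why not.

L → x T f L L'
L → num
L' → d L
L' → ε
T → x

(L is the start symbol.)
A grammar is LL(1) if for each non-terminal N with multiple productions, the predict sets of those productions are pairwise disjoint, where PREDICT(N → α) = (FIRST(α) \ {ε}) ∪ (FOLLOW(N) if α ⇒* ε).

Relevant sets:
  FOLLOW(L') = { $, 'd' }

For L:
  PREDICT(L → x T f L L') = { 'x' }
  PREDICT(L → num) = { 'num' }
For L':
  PREDICT(L' → d L) = { 'd' }
  PREDICT(L' → ε) = { $, 'd' }
T has a single production, so nothing to check there.

Conflict found: Predict set conflict for L': { 'd' }
The grammar is NOT LL(1).

Answer: No. Predict set conflict for L': { 'd' }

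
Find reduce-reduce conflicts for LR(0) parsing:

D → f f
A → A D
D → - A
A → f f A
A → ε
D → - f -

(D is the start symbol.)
A reduce-reduce conflict occurs when an LR(0) state has two complete items [A → α .] and [B → β .] — both call for a reduction, and with no lookahead the parser cannot choose between them.

Augment with D' → D and build the canonical LR(0) collection (I0 = CLOSURE({[D' → . D]}), then GOTO on every symbol after a dot until no new states appear). It has 12 states:
  I0: { [D → . - A], [D → . - f -], [D → . f f], [D' → . D] }  — shift
  I1: { [A → . A D], [A → . f f A], [A → .], [D → - . A], [D → - . f -] }  — shift, reduce
  I2: { [D' → D .] }  — accept
  I3: { [D → f . f] }  — shift
  I4: { [D → f f .] }  — reduce
  I5: { [A → A . D], [D → - A .], [D → . - A], [D → . - f -], [D → . f f] }  — shift, reduce
  I6: { [A → f . f A], [D → - f . -] }  — shift
  I7: { [D → - f - .] }  — reduce
  I8: { [A → . A D], [A → . f f A], [A → .], [A → f f . A] }  — shift, reduce
  I9: { [A → A . D], [A → f f A .], [D → . - A], [D → . - f -], [D → . f f] }  — shift, reduce
  I10: { [A → f . f A] }  — shift
  I11: { [A → A D .] }  — reduce

No state contains more than one complete item.

Answer: No reduce-reduce conflicts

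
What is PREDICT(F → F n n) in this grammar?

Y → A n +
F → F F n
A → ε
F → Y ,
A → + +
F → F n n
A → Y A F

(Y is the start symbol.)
PREDICT(F → F n n) = (FIRST(RHS) \ {ε}) ∪ (FOLLOW(F) if ε ∈ FIRST(RHS), i.e. RHS ⇒* ε)
FIRST(F) = { '+', 'n' }
FIRST(F n n) = { '+', 'n' }
ε ∉ FIRST(F n n), so FOLLOW(F) is not added.
PREDICT(F → F n n) = { '+', 'n' }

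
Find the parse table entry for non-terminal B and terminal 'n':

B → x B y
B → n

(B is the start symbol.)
B → n

To find M[B, 'n'], we find productions for B where 'n' is in the predict set (PREDICT(N → α) = (FIRST(α) \ {ε}) ∪ (FOLLOW(N) if α ⇒* ε)).

B → x B y: PREDICT = { 'x' }
B → n: PREDICT = { 'n' }
  'n' is in predict set, so this production goes in M[B, 'n']

M[B, 'n'] = B → n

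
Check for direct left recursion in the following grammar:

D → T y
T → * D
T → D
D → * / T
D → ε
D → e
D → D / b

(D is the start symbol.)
Direct left recursion occurs when N → N α for some non-terminal N (the right-hand side begins with the left-hand side itself).

D → T y: starts with T
T → * D: starts with '*'
T → D: starts with D
D → * / T: starts with '*'
D → ε: starts with ε
D → e: starts with e
D → D / b: LEFT RECURSIVE (starts with D)

The grammar has direct left recursion on: D.

Answer: Yes, D is left-recursive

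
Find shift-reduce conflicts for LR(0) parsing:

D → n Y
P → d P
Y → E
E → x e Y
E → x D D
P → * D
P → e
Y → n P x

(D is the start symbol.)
No shift-reduce conflicts

A shift-reduce conflict occurs when an LR(0) state has both:
  - a complete (reduce) item [A → α .] (dot at the end), and
  - a shift item [B → β . c γ] (dot before a terminal).

Augment with D' → D and build the canonical LR(0) collection (I0 = CLOSURE({[D' → . D]}), then GOTO on every symbol after a dot until no new states appear). It has 18 states:
  I0: { [D → . n Y], [D' → . D] }  — shift
  I1: { [D' → D .] }  — accept
  I2: { [D → n . Y], [E → . x D D], [E → . x e Y], [Y → . E], [Y → . n P x] }  — shift
  I3: { [Y → E .] }  — reduce
  I4: { [D → n Y .] }  — reduce
  I5: { [P → . * D], [P → . d P], [P → . e], [Y → n . P x] }  — shift
  I6: { [D → . n Y], [E → x . D D], [E → x . e Y] }  — shift
  I7: { [D → . n Y], [E → x D . D] }  — shift
  I8: { [E → . x D D], [E → . x e Y], [E → x e . Y], [Y → . E], [Y → . n P x] }  — shift
  I9: { [E → x e Y .] }  — reduce
  I10: { [E → x D D .] }  — reduce
  I11: { [D → . n Y], [P → * . D] }  — shift
  I12: { [Y → n P . x] }  — shift
  I13: { [P → . * D], [P → . d P], [P → . e], [P → d . P] }  — shift
  I14: { [P → e .] }  — reduce
  I15: { [P → d P .] }  — reduce
  I16: { [Y → n P x .] }  — reduce
  I17: { [P → * D .] }  — reduce

No state contains both a complete item and a shift item.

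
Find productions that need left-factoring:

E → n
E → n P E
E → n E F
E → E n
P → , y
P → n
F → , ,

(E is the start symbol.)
Left-factoring is needed when two productions for the same non-terminal
share a common prefix on the right-hand side.

Productions for E:
  E → n
  E → n P E
  E → n E F
  E → E n
Productions for P:
  P → , y
  P → n

Found common prefix 'n' in productions for E

Answer: Yes, E has productions with common prefix 'n'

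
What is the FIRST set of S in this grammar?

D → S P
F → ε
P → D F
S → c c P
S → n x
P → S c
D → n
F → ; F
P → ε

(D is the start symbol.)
To compute FIRST(S), examine every production with S on the left-hand side, reading each right-hand side left to right until a non-nullable symbol is reached.

From S → c c P:
  - c is a terminal: add 'c' and stop
From S → n x:
  - n is a terminal: add 'n' and stop

Collecting: FIRST(S) = { 'c', 'n' }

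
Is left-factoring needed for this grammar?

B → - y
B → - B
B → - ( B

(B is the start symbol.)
Yes, B has productions with common prefix '-'

Left-factoring is needed when two productions for the same non-terminal
share a common prefix on the right-hand side.

Productions for B:
  B → - y
  B → - B
  B → - ( B

Found common prefix '-' in productions for B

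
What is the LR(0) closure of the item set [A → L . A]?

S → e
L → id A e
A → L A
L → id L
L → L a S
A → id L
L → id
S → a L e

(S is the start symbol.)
To compute CLOSURE, for each item [A → α.Bβ] where B is a non-terminal, add [B → .γ] for all productions B → γ; repeat for the newly added items until nothing changes.

Start with: [A → L . A]
  [A → L . A] has the dot before A: add [A → . L A], [A → . id L]
  [A → . L A] has the dot before L: add [L → . id A e], [L → . id L], [L → . L a S], [L → . id]
No further items can be added.

CLOSURE = { [A → . L A], [A → . id L], [A → L . A], [L → . L a S], [L → . id A e], [L → . id L], [L → . id] }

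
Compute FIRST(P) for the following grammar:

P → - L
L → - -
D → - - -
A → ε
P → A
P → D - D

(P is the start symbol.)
To compute FIRST(P), examine every production with P on the left-hand side, reading each right-hand side left to right until a non-nullable symbol is reached.

FIRST sets of the other non-terminals involved (by the same procedure, iterated to a fixed point):
  FIRST(A) = { ε }
  FIRST(D) = { '-' }

From P → - L:
  - '-' is a terminal: add '-' and stop
From P → A:
  - A is a non-terminal: add FIRST(A) \ {ε} = { }
    A is nullable and nothing follows, so the whole right-hand side can vanish: ε ∈ FIRST(P)
From P → D - D:
  - D is a non-terminal: add FIRST(D) \ {ε} = { '-' }
    D is not nullable, so stop

Collecting: FIRST(P) = { '-', ε }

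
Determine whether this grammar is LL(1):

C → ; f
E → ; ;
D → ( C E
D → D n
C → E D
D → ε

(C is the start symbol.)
A grammar is LL(1) if for each non-terminal N with multiple productions, the predict sets of those productions are pairwise disjoint, where PREDICT(N → α) = (FIRST(α) \ {ε}) ∪ (FOLLOW(N) if α ⇒* ε).

Relevant sets:
  FIRST(E) = { ';' }
  FIRST(D) = { '(', 'n', ε }
  FOLLOW(D) = { $, ';', 'n' }

For C:
  PREDICT(C → ';' f) = { ';' }
  PREDICT(C → E D) = { ';' }
For D:
  PREDICT(D → '(' C E) = { '(' }
  PREDICT(D → D n) = { '(', 'n' }
  PREDICT(D → ε) = { $, ';', 'n' }
E has a single production, so nothing to check there.

Conflict found: Predict set conflict for C: { ';' }
The grammar is NOT LL(1).

Answer: No. Predict set conflict for C: { ';' }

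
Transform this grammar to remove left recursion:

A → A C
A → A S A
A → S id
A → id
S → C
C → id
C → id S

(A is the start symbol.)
A is directly left-recursive. The standard transformation for
  A → A α₁ | ... | A α_m | β₁ | ... | β_n
is
  A  → β₁ A' | ... | β_n A'
  A' → α₁ A' | ... | α_m A' | ε

A → S id becomes A → S id A'
A → id becomes A → id A'
A → A C becomes A' → C A'
A → A S A becomes A' → S A A'
Add A' → ε

Productions for other non-terminals are unchanged:
  S → C
  C → id
  C → id S

Resulting grammar:
A → S id A'
A → id A'
A' → C A'
A' → S A A'
A' → ε
S → C
C → id
C → id S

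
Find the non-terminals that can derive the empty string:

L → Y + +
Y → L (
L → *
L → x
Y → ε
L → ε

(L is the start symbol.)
A non-terminal is nullable if it can derive ε (the empty string): either it has an ε-production, or it has a production whose right-hand side consists entirely of nullable non-terminals.

ε-productions: Y → ε, L → ε
So Y, L are immediately nullable.
Every non-terminal is now nullable.
Nullable = { 'L', 'Y' }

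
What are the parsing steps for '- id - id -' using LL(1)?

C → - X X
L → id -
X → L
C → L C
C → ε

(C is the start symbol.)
LL(1) parsing maintains a stack (initially the start symbol over $) and the input. At each step: if the stack top is a terminal, match it against the current input token; if it is a non-terminal N, replace it with the RHS of M[N, lookahead] (the unique production whose predict set contains the lookahead).

Stack is shown with the top on the left.

Stack     Input          Action
-------------------------------
C $       - id - id - $  output C → - X X
- X X $   - id - id - $  match '-'
X X $     id - id - $    output X → L
L X $     id - id - $    output L → id -
id - X $  id - id - $    match 'id'
- X $     - id - $       match '-'
X $       id - $         output X → L
L $       id - $         output L → id -
id - $    id - $         match 'id'
- $       - $            match '-'
$         $              accept

The string is accepted.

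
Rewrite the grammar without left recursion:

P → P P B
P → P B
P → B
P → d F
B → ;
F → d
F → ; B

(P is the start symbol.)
P → B P'
P → d F P'
P' → P B P'
P' → B P'
P' → ε
B → ;
F → d
F → ; B

P is directly left-recursive. The standard transformation for
  A → A α₁ | ... | A α_m | β₁ | ... | β_n
is
  A  → β₁ A' | ... | β_n A'
  A' → α₁ A' | ... | α_m A' | ε

P → B becomes P → B P'
P → d F becomes P → d F P'
P → P P B becomes P' → P B P'
P → P B becomes P' → B P'
Add P' → ε

Productions for other non-terminals are unchanged:
  B → ;
  F → d
  F → ; B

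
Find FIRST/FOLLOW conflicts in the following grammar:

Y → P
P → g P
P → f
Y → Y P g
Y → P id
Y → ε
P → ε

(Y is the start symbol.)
Nullable non-terminals: P, Y.
FIRST sets used below: FIRST(P) = { 'f', 'g', ε }, FIRST(Y) = { 'f', 'g', 'id', ε }

P: nullable alternative(s) P → ε; FOLLOW(P) = { $, 'f', 'g', 'id' }
  P → g P: FIRST \ {ε} = { 'g' } — overlaps FOLLOW(P) on { 'g' }: CONFLICT
  P → f: FIRST \ {ε} = { 'f' } — overlaps FOLLOW(P) on { 'f' }: CONFLICT
  P → ε: FIRST \ {ε} = { } — this is the only nullable alternative, skip

Y: nullable alternative(s) Y → P, Y → ε; FOLLOW(Y) = { $, 'f', 'g' }
  Y → P: FIRST \ {ε} = { 'f', 'g' } — overlaps FOLLOW(Y) on { 'f', 'g' }: CONFLICT
  Y → Y P g: FIRST \ {ε} = { 'f', 'g', 'id' } — overlaps FOLLOW(Y) on { 'f', 'g' }: CONFLICT
  Y → P id: FIRST \ {ε} = { 'f', 'g', 'id' } — overlaps FOLLOW(Y) on { 'f', 'g' }: CONFLICT
  Y → ε: FIRST \ {ε} = { } — disjoint from FOLLOW(Y)

So the grammar has 5 FIRST/FOLLOW conflicts (marked CONFLICT above).

Answer: Yes. Y → P with FOLLOW(Y) on { 'f', 'g' }; Y → Y P g with FOLLOW(Y) on { 'f', 'g' }; Y → P id with FOLLOW(Y) on { 'f', 'g' }; P → g P with FOLLOW(P) on { 'g' }; P → f with FOLLOW(P) on { 'f' }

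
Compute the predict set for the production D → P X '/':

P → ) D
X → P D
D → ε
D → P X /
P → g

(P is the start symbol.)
PREDICT(D → P X '/') = (FIRST(RHS) \ {ε}) ∪ (FOLLOW(D) if ε ∈ FIRST(RHS), i.e. RHS ⇒* ε)
FIRST(P) = { ')', 'g' }
FIRST(P X '/') = { ')', 'g' }
ε ∉ FIRST(P X '/'), so FOLLOW(D) is not added.
PREDICT(D → P X '/') = { ')', 'g' }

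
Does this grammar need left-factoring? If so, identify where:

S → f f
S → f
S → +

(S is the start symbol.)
Left-factoring is needed when two productions for the same non-terminal
share a common prefix on the right-hand side.

Productions for S:
  S → f f
  S → f
  S → +

Found common prefix 'f' in productions for S

Answer: Yes, S has productions with common prefix 'f'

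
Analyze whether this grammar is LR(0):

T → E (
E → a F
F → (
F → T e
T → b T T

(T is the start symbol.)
Augment with T' → T and build the canonical LR(0) collection (I0 = CLOSURE({[T' → . T]}), then GOTO on every symbol after a dot until no new states appear). It has 12 states:
  I0: { [E → . a F], [T → . E (], [T → . b T T], [T' → . T] }  — shift
  I1: { [T → E . (] }  — shift
  I2: { [T' → T .] }  — accept
  I3: { [E → . a F], [E → a . F], [F → . (], [F → . T e], [T → . E (], [T → . b T T] }  — shift
  I4: { [E → . a F], [T → . E (], [T → . b T T], [T → b . T T] }  — shift
  I5: { [E → . a F], [T → . E (], [T → . b T T], [T → b T . T] }  — shift
  I6: { [T → b T T .] }  — reduce
  I7: { [F → ( .] }  — reduce
  I8: { [E → a F .] }  — reduce
  I9: { [F → T . e] }  — shift
  I10: { [F → T e .] }  — reduce
  I11: { [T → E ( .] }  — reduce

Every state is either a pure shift/goto state or contains exactly one complete item and nothing to shift — no conflicts. The grammar is LR(0).

Answer: Yes, the grammar is LR(0)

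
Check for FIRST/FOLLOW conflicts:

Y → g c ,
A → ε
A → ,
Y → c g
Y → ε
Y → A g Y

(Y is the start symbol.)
No FIRST/FOLLOW conflicts.

A FIRST/FOLLOW conflict occurs when a non-terminal N has a nullable alternative N → β (β ⇒* ε) and another alternative N → α with FIRST(α) ∩ FOLLOW(N) ≠ ∅: on such a lookahead the parser cannot decide between expanding α and letting N vanish via β.

Nullable non-terminals: A, Y.
FIRST sets used below: FIRST(A) = { ',', ε }

A: nullable alternative(s) A → ε; FOLLOW(A) = { 'g' }
  A → ε: FIRST \ {ε} = { } — this is the only nullable alternative, skip
  A → ,: FIRST \ {ε} = { ',' } — disjoint from FOLLOW(A)

Y: nullable alternative(s) Y → ε; FOLLOW(Y) = { $ }
  Y → g c ,: FIRST \ {ε} = { 'g' } — disjoint from FOLLOW(Y)
  Y → c g: FIRST \ {ε} = { 'c' } — disjoint from FOLLOW(Y)
  Y → ε: FIRST \ {ε} = { } — this is the only nullable alternative, skip
  Y → A g Y: FIRST \ {ε} = { ',', 'g' } — disjoint from FOLLOW(Y)

No FIRST/FOLLOW conflicts found.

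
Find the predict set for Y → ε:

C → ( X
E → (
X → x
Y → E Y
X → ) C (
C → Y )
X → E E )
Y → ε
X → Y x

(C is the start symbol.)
{ ')', 'x' }

PREDICT(Y → ε) = (FIRST(RHS) \ {ε}) ∪ (FOLLOW(Y) if ε ∈ FIRST(RHS), i.e. RHS ⇒* ε)
The right-hand side is ε (FIRST(ε) = { ε }), so the predict set is FOLLOW(Y) = { ')', 'x' }
PREDICT(Y → ε) = { ')', 'x' }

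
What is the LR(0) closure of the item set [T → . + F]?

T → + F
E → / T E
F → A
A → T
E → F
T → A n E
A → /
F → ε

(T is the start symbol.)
{ [T → . + F] }

To compute CLOSURE, for each item [A → α.Bβ] where B is a non-terminal, add [B → .γ] for all productions B → γ; repeat for the newly added items until nothing changes.

Start with: [T → . + F]
The dot precedes the terminal '+', so nothing is added.

CLOSURE = { [T → . + F] }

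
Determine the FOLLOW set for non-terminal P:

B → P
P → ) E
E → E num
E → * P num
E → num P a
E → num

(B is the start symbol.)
To compute FOLLOW(P), find every occurrence of P on a right-hand side N → α P β: add FIRST(β) \ {ε}, and if β is empty or nullable also add FOLLOW(N). Iterate to a fixed point.

In B → P: P is at the end, add FOLLOW(B)
In E → * P num: P is followed by num, add FIRST(num) \ {ε} = { 'num' }
In E → num P a: P is followed by a, add FIRST(a) \ {ε} = { 'a' }

The FOLLOW sets referred to above (computed the same way, to a fixed point):
  FOLLOW(B) = { $ }

Taking the union: FOLLOW(P) = { $, 'a', 'num' }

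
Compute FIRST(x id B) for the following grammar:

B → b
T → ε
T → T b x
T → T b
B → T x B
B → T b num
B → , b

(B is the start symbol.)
{ 'x' }

To compute FIRST(x id B), process the symbols left to right:
Symbol x is a terminal. Add 'x' and stop.
FIRST(x id B) = { 'x' }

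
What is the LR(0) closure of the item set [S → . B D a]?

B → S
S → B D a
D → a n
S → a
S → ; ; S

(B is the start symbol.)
To compute CLOSURE, for each item [A → α.Bβ] where B is a non-terminal, add [B → .γ] for all productions B → γ; repeat for the newly added items until nothing changes.

Start with: [S → . B D a]
  [S → . B D a] has the dot before B: add [B → . S]
  [B → . S] has the dot before S: add [S → . a], [S → . ; ; S]
No further items can be added.

CLOSURE = { [B → . S], [S → . ; ; S], [S → . B D a], [S → . a] }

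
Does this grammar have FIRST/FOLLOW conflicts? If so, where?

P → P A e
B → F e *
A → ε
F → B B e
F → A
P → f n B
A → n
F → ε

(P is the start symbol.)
A FIRST/FOLLOW conflict occurs when a non-terminal N has a nullable alternative N → β (β ⇒* ε) and another alternative N → α with FIRST(α) ∩ FOLLOW(N) ≠ ∅: on such a lookahead the parser cannot decide between expanding α and letting N vanish via β.

Nullable non-terminals: A, F.
FIRST sets used below: FIRST(B) = { 'e', 'n' }, FIRST(A) = { 'n', ε }

A: nullable alternative(s) A → ε; FOLLOW(A) = { 'e' }
  A → ε: FIRST \ {ε} = { } — this is the only nullable alternative, skip
  A → n: FIRST \ {ε} = { 'n' } — disjoint from FOLLOW(A)

F: nullable alternative(s) F → A, F → ε; FOLLOW(F) = { 'e' }
  F → B B e: FIRST \ {ε} = { 'e', 'n' } — overlaps FOLLOW(F) on { 'e' }: CONFLICT
  F → A: FIRST \ {ε} = { 'n' } — disjoint from FOLLOW(F)
  F → ε: FIRST \ {ε} = { } — disjoint from FOLLOW(F)

B, P have no nullable alternative, so no FIRST/FOLLOW check is needed there.

So the grammar has 1 FIRST/FOLLOW conflict (marked CONFLICT above).

Answer: Yes. F → B B e with FOLLOW(F) on { 'e' }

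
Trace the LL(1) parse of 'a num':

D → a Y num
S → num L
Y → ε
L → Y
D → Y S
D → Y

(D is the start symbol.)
Stack is shown with the top on the left.

Stack      Input    Action
--------------------------
D $        a num $  output D → a Y num
a Y num $  a num $  match 'a'
Y num $    num $    output Y → ε
num $      num $    match 'num'
$          $        accept

The string is accepted.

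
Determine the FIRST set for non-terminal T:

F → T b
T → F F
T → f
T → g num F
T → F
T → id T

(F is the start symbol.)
FIRST sets of the other non-terminals involved (by the same procedure, iterated to a fixed point):
  FIRST(F) = { 'f', 'g', 'id' }

From T → F F:
  - F is a non-terminal: add FIRST(F) \ {ε} = { 'f', 'g', 'id' }
    F is not nullable, so stop
From T → f:
  - f is a terminal: add 'f' and stop
From T → g num F:
  - g is a terminal: add 'g' and stop
From T → F:
  - F is a non-terminal: add FIRST(F) \ {ε} = { 'f', 'g', 'id' }
    F is not nullable, so stop
From T → id T:
  - id is a terminal: add 'id' and stop

Collecting: FIRST(T) = { 'f', 'g', 'id' }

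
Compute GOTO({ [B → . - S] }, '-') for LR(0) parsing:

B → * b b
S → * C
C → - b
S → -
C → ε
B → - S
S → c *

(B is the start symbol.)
{ [B → - . S], [S → . * C], [S → . -], [S → . c *] }

GOTO(I, '-') = CLOSURE({ [A → αX.β] : [A → α.Xβ] ∈ I, X = '-' })

Items with dot before '-', with the dot advanced:
  [B → . - S] → [B → - . S]
Closure of the advanced items:
  [B → - . S] has the dot before S: add [S → . * C], [S → . -], [S → . c *]

GOTO = { [B → - . S], [S → . * C], [S → . -], [S → . c *] }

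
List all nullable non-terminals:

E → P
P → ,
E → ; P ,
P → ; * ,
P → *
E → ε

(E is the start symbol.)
ε-productions: E → ε
So E is immediately nullable.
No further non-terminal can be added: every production for the remaining non-terminals contains a terminal or a non-nullable non-terminal.
Nullable = { 'E' }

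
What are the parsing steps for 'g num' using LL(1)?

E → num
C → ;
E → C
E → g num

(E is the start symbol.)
LL(1) parsing maintains a stack (initially the start symbol over $) and the input. At each step: if the stack top is a terminal, match it against the current input token; if it is a non-terminal N, replace it with the RHS of M[N, lookahead] (the unique production whose predict set contains the lookahead).

Stack is shown with the top on the left.

Stack    Input    Action
------------------------
E $      g num $  output E → g num
g num $  g num $  match 'g'
num $    num $    match 'num'
$        $        accept

The string is accepted.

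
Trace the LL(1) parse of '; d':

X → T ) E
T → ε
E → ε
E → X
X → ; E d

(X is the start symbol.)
Stack is shown with the top on the left.

Stack    Input  Action
----------------------
X $      ; d $  output X → ; E d
; E d $  ; d $  match ';'
E d $    d $    output E → ε
d $      d $    match 'd'
$        $      accept

The string is accepted.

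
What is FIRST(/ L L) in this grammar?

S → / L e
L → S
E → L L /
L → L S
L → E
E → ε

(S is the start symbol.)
To compute FIRST(/ L L), process the symbols left to right:
Symbol / is a terminal. Add '/' and stop.
FIRST(/ L L) = { '/' }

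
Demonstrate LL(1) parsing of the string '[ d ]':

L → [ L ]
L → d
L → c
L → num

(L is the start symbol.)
Stack is shown with the top on the left.

Stack    Input    Action
------------------------
L $      [ d ] $  output L → [ L ]
[ L ] $  [ d ] $  match '['
L ] $    d ] $    output L → d
d ] $    d ] $    match 'd'
] $      ] $      match ']'
$        $        accept

The string is accepted.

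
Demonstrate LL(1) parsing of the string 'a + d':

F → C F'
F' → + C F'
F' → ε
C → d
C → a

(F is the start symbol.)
LL(1) parsing maintains a stack (initially the start symbol over $) and the input. At each step: if the stack top is a terminal, match it against the current input token; if it is a non-terminal N, replace it with the RHS of M[N, lookahead] (the unique production whose predict set contains the lookahead).

Stack is shown with the top on the left.

Stack     Input    Action
-------------------------
F $       a + d $  output F → C F'
C F' $    a + d $  output C → a
a F' $    a + d $  match 'a'
F' $      + d $    output F' → + C F'
+ C F' $  + d $    match '+'
C F' $    d $      output C → d
d F' $    d $      match 'd'
F' $      $        output F' → ε
$         $        accept

The string is accepted.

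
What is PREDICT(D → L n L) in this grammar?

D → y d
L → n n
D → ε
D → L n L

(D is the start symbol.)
PREDICT(D → L n L) = (FIRST(RHS) \ {ε}) ∪ (FOLLOW(D) if ε ∈ FIRST(RHS), i.e. RHS ⇒* ε)
FIRST(L) = { 'n' }
FIRST(L n L) = { 'n' }
ε ∉ FIRST(L n L), so FOLLOW(D) is not added.
PREDICT(D → L n L) = { 'n' }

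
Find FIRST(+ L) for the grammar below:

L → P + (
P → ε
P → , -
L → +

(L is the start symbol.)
To compute FIRST(+ L), process the symbols left to right:
Symbol + is a terminal. Add '+' and stop.
FIRST(+ L) = { '+' }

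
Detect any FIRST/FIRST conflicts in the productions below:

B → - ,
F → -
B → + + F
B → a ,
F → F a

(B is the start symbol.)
FIRST sets of the non-terminals at (or reachable through a nullable prefix from) the front of some alternative:
  FIRST(F) = { '-' }

Productions for B:
  B → - ,: FIRST = { '-' }
  B → + + F: FIRST = { '+' }
  B → a ,: FIRST = { 'a' }
Productions for F:
  F → -: FIRST = { '-' }
  F → F a: FIRST = { '-' }

Conflict for F: F → - and F → F a
  Overlap: { '-' }

Answer: Yes. F → '-' / F → F a on { '-' }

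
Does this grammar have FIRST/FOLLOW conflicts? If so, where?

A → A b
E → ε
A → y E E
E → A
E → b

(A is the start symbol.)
Nullable non-terminals: E.
FIRST sets used below: FIRST(A) = { 'y' }

E: nullable alternative(s) E → ε; FOLLOW(E) = { $, 'b', 'y' }
  E → ε: FIRST \ {ε} = { } — this is the only nullable alternative, skip
  E → A: FIRST \ {ε} = { 'y' } — overlaps FOLLOW(E) on { 'y' }: CONFLICT
  E → b: FIRST \ {ε} = { 'b' } — overlaps FOLLOW(E) on { 'b' }: CONFLICT

A has no nullable alternative, so no FIRST/FOLLOW check is needed there.

So the grammar has 2 FIRST/FOLLOW conflicts (marked CONFLICT above).

Answer: Yes. E → A with FOLLOW(E) on { 'y' }; E → b with FOLLOW(E) on { 'b' }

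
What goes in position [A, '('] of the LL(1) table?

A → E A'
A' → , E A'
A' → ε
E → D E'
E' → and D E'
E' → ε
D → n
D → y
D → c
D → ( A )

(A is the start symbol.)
A → E A'

To find M[A, '('], we find productions for A where '(' is in the predict set (PREDICT(N → α) = (FIRST(α) \ {ε}) ∪ (FOLLOW(N) if α ⇒* ε)).

Relevant sets:
  FIRST(E) = { '(', 'c', 'n', 'y' }

A → E A': PREDICT = { '(', 'c', 'n', 'y' }
  '(' is in predict set, so this production goes in M[A, '(']

M[A, '('] = A → E A'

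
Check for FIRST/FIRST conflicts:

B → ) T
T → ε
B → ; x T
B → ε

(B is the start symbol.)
No FIRST/FIRST conflicts.

A FIRST/FIRST conflict occurs when two productions N → α and N → β for the same non-terminal have FIRST(α) ∩ FIRST(β) ≠ ∅ (with ε ∈ FIRST of a nullable right-hand side, so two nullable alternatives also conflict).

Productions for B:
  B → ) T: FIRST = { ')' }
  B → ; x T: FIRST = { ';' }
  B → ε: FIRST = { ε }
T has only one production, so no FIRST/FIRST conflict is possible there.

All alternatives of each non-terminal have pairwise disjoint FIRST sets.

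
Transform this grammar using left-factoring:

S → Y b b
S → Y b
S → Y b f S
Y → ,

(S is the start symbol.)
Left-factoring transforms A → αβ₁ | αβ₂ into A → αA' and A' → β₁ | β₂
(α is the longest common prefix among the alternatives). Repeat until
no nonterminal has two alternatives with a common prefix.

Round 1: S has alternatives sharing prefix 'Y b'. Introduce S': S → Y b S'
  Add: S' → b
  Add: S' → ε
  Add: S' → f S

No remaining common prefixes — done.

Resulting grammar:
S → Y b S'
S' → b
S' → ε
S' → f S
Y → ,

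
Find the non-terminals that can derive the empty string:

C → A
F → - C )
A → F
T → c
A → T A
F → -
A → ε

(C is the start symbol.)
{ 'A', 'C' }

A non-terminal is nullable if it can derive ε (the empty string): either it has an ε-production, or it has a production whose right-hand side consists entirely of nullable non-terminals.

ε-productions: A → ε
So A is immediately nullable.
C → A: every symbol on the right is nullable, so C is nullable too.
No further non-terminal can be added: every production for the remaining non-terminals contains a terminal or a non-nullable non-terminal.
Nullable = { 'A', 'C' }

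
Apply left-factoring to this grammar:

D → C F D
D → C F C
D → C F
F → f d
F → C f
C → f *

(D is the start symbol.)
Left-factoring transforms A → αβ₁ | αβ₂ into A → αA' and A' → β₁ | β₂
(α is the longest common prefix among the alternatives). Repeat until
no nonterminal has two alternatives with a common prefix.

Round 1: D has alternatives sharing prefix 'C F'. Introduce D': D → C F D'
  Add: D' → D
  Add: D' → C
  Add: D' → ε

No remaining common prefixes — done.

Resulting grammar:
D → C F D'
D' → D
D' → C
D' → ε
F → f d
F → C f
C → f *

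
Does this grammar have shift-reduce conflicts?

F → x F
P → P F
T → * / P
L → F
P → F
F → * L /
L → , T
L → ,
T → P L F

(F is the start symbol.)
A shift-reduce conflict occurs when an LR(0) state has both:
  - a complete (reduce) item [A → α .] (dot at the end), and
  - a shift item [B → β . c γ] (dot before a terminal).

Augment with F' → F and build the canonical LR(0) collection (I0 = CLOSURE({[F' → . F]}), then GOTO on every symbol after a dot until no new states appear). It has 19 states:
  I0: { [F → . * L /], [F → . x F], [F' → . F] }  — shift
  I1: { [F → * . L /], [F → . * L /], [F → . x F], [L → . , T], [L → . ,], [L → . F] }  — shift
  I2: { [F' → F .] }  — accept
  I3: { [F → . * L /], [F → . x F], [F → x . F] }  — shift
  I4: { [F → x F .] }  — reduce
  I5: { [F → . * L /], [F → . x F], [L → , . T], [L → , .], [P → . F], [P → . P F], [T → . * / P], [T → . P L F] }  — shift, reduce
  I6: { [L → F .] }  — reduce
  I7: { [F → * L . /] }  — shift
  I8: { [F → * L / .] }  — reduce
  I9: { [F → * . L /], [F → . * L /], [F → . x F], [L → . , T], [L → . ,], [L → . F], [T → * . / P] }  — shift
  I10: { [P → F .] }  — reduce
  I11: { [F → . * L /], [F → . x F], [L → . , T], [L → . ,], [L → . F], [P → P . F], [T → P . L F] }  — shift
  I12: { [L → , T .] }  — reduce
  I13: { [L → F .], [P → P F .] }  — 2 reduces
  I14: { [F → . * L /], [F → . x F], [T → P L . F] }  — shift
  I15: { [T → P L F .] }  — reduce
  I16: { [F → . * L /], [F → . x F], [P → . F], [P → . P F], [T → * / . P] }  — shift
  I17: { [F → . * L /], [F → . x F], [P → P . F], [T → * / P .] }  — shift, reduce
  I18: { [P → P F .] }  — reduce

I5 contains reduce item [L → , .] and shift items [F → . * L /], [F → . x F], [T → . * / P] — shift-reduce conflict.
I17 contains reduce item [T → * / P .] and shift items [F → . * L /], [F → . x F] — shift-reduce conflict.

Answer: Yes — I5: [L → , .] vs [F → . * L /]; I17: [T → * / P .] vs [F → . * L /]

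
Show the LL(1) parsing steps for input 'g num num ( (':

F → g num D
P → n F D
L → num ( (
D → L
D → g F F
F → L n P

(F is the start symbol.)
LL(1) parsing maintains a stack (initially the start symbol over $) and the input. At each step: if the stack top is a terminal, match it against the current input token; if it is a non-terminal N, replace it with the RHS of M[N, lookahead] (the unique production whose predict set contains the lookahead).

Stack is shown with the top on the left.

Stack      Input            Action
----------------------------------
F $        g num num ( ( $  output F → g num D
g num D $  g num num ( ( $  match 'g'
num D $    num num ( ( $    match 'num'
D $        num ( ( $        output D → L
L $        num ( ( $        output L → num ( (
num ( ( $  num ( ( $        match 'num'
( ( $      ( ( $            match '('
( $        ( $              match '('
$          $                accept

The string is accepted.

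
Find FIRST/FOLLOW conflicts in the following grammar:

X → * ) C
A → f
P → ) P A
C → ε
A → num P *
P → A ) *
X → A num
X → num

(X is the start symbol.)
No FIRST/FOLLOW conflicts.

A FIRST/FOLLOW conflict occurs when a non-terminal N has a nullable alternative N → β (β ⇒* ε) and another alternative N → α with FIRST(α) ∩ FOLLOW(N) ≠ ∅: on such a lookahead the parser cannot decide between expanding α and letting N vanish via β.

Nullable non-terminals: C.
C has a nullable alternative but only one production, so nothing to check.

A, P, X have no nullable alternative, so no FIRST/FOLLOW check is needed there.

No FIRST/FOLLOW conflicts found.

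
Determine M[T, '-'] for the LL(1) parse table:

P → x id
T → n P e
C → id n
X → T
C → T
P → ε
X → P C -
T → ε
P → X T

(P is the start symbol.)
T → ε

To find M[T, '-'], we find productions for T where '-' is in the predict set (PREDICT(N → α) = (FIRST(α) \ {ε}) ∪ (FOLLOW(N) if α ⇒* ε)).

Relevant sets:
  FOLLOW(T) = { $, '-', 'e', 'id', 'n' }

T → n P e: PREDICT = { 'n' }
T → ε: PREDICT = { $, '-', 'e', 'id', 'n' }
  '-' is in predict set, so this production goes in M[T, '-']

M[T, '-'] = T → ε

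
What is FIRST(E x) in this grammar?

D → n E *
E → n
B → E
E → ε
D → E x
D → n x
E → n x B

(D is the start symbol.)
{ 'n', 'x' }

FIRST sets of the non-terminals involved (from the grammar, by fixed-point iteration):
  FIRST(E) = { 'n', ε }

To compute FIRST(E x), process the symbols left to right:
Symbol E is a non-terminal. Add FIRST(E) \ {ε} = { 'n' }
E is nullable (ε ∈ FIRST(E)), continue to the next symbol.
Symbol x is a terminal. Add 'x' and stop.
FIRST(E x) = { 'n', 'x' }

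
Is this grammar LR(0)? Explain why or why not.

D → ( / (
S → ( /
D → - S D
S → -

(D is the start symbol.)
Augment with D' → D and build the canonical LR(0) collection (I0 = CLOSURE({[D' → . D]}), then GOTO on every symbol after a dot until no new states appear). It has 11 states:
  I0: { [D → . ( / (], [D → . - S D], [D' → . D] }  — shift
  I1: { [D → ( . / (] }  — shift
  I2: { [D → - . S D], [S → . ( /], [S → . -] }  — shift
  I3: { [D' → D .] }  — accept
  I4: { [S → ( . /] }  — shift
  I5: { [S → - .] }  — reduce
  I6: { [D → - S . D], [D → . ( / (], [D → . - S D] }  — shift
  I7: { [D → - S D .] }  — reduce
  I8: { [S → ( / .] }  — reduce
  I9: { [D → ( / . (] }  — shift
  I10: { [D → ( / ( .] }  — reduce

Every state is either a pure shift/goto state or contains exactly one complete item and nothing to shift — no conflicts. The grammar is LR(0).

Answer: Yes, the grammar is LR(0)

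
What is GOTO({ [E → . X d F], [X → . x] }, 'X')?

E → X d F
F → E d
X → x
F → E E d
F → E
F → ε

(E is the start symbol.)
GOTO(I, 'X') = CLOSURE({ [A → αX.β] : [A → α.Xβ] ∈ I, X = 'X' })

Items with dot before 'X', with the dot advanced:
  [E → . X d F] → [E → X . d F]
Closure adds nothing (no advanced item has the dot before a non-terminal).

GOTO = { [E → X . d F] }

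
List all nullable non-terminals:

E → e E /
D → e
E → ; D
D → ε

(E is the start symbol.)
{ 'D' }

A non-terminal is nullable if it can derive ε (the empty string): either it has an ε-production, or it has a production whose right-hand side consists entirely of nullable non-terminals.

ε-productions: D → ε
So D is immediately nullable.
No further non-terminal can be added: every production for the remaining non-terminals contains a terminal or a non-nullable non-terminal.
Nullable = { 'D' }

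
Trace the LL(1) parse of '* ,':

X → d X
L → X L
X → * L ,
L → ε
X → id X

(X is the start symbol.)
LL(1) parsing maintains a stack (initially the start symbol over $) and the input. At each step: if the stack top is a terminal, match it against the current input token; if it is a non-terminal N, replace it with the RHS of M[N, lookahead] (the unique production whose predict set contains the lookahead).

Stack is shown with the top on the left.

Stack    Input  Action
----------------------
X $      * , $  output X → * L ,
* L , $  * , $  match '*'
L , $    , $    output L → ε
, $      , $    match ','
$        $      accept

The string is accepted.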